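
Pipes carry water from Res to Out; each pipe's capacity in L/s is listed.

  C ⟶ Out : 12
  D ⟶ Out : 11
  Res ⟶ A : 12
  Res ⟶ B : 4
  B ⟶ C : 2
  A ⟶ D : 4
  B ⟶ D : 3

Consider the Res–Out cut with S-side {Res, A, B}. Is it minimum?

Given cut capacity: 4 + 2 + 3 = 9.
Augment Res→A→D→Out: bottleneck 4, flow now 4.
Augment Res→B→C→Out: bottleneck 2, flow now 6.
Augment Res→B→D→Out: bottleneck 2, flow now 8.
No augmenting path remains; maximum flow = 8.
In the residual graph, reachable from Res: {Res, A}.
Min-cut edges: Res→B (4), A→D (4); capacity 4 + 4 = 8.
Cut capacity 9 exceeds the max flow 8, so it is not minimum.

No — its capacity is 9, but the minimum cut has capacity 8.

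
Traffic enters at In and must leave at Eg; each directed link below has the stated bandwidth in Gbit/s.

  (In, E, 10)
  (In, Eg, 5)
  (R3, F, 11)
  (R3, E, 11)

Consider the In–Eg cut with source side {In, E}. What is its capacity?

5

Edges leaving {In, E}: In→Eg (5).
Cut capacity = 5 = 5.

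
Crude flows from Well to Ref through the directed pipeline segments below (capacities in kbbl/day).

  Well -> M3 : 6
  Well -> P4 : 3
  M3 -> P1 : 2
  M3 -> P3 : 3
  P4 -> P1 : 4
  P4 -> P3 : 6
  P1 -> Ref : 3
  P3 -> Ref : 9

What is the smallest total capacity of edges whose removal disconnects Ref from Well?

8

Augment Well→M3→P1→Ref: bottleneck 2, flow now 2.
Augment Well→M3→P3→Ref: bottleneck 3, flow now 5.
Augment Well→P4→P1→Ref: bottleneck 1, flow now 6.
Augment Well→P4→P3→Ref: bottleneck 2, flow now 8.
No augmenting path remains; maximum flow = 8.
By max-flow min-cut, the minimum cut capacity equals the max flow.
In the residual graph, reachable from Well: {Well, M3}.
Min-cut edges: Well→P4 (3), M3→P1 (2), M3→P3 (3); capacity 3 + 2 + 3 = 8.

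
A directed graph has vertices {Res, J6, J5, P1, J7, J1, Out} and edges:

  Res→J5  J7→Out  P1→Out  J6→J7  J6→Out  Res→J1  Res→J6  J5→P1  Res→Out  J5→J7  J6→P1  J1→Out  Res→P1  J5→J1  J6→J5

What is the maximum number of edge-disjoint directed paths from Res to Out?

Assign every edge capacity 1; by Menger, the answer equals the max flow.
Path Res→Out (+1); total 1.
Path Res→J6→Out (+1); total 2.
Path Res→P1→Out (+1); total 3.
Path Res→J1→Out (+1); total 4.
Path Res→J5→J7→Out (+1); total 5.
No residual Res→Out path; max flow = 5.
Certifying cut of size 5: {Res→J1, Res→J5, Res→J6, Res→Out, Res→P1}.

5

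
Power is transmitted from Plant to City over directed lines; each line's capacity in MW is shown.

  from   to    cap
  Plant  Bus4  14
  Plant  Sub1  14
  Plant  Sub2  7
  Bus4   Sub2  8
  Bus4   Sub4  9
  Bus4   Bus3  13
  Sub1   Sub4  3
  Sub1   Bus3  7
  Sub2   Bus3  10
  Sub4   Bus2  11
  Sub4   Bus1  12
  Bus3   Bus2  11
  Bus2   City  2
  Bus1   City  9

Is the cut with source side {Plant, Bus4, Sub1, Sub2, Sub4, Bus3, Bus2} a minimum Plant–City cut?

No — its capacity is 14, but the minimum cut has capacity 11.

Given cut capacity: 12 + 2 = 14.
Augment Plant→Bus4→Sub4→Bus2→City: bottleneck 2, flow now 2.
Augment Plant→Bus4→Sub4→Bus1→City: bottleneck 7, flow now 9.
Augment Plant→Sub1→Sub4→Bus1→City: bottleneck 2, flow now 11.
No augmenting path remains; maximum flow = 11.
In the residual graph, reachable from Plant: {Plant, Bus4, Sub1, Sub2, Sub4, Bus3, Bus2, Bus1}.
Min-cut edges: Bus2→City (2), Bus1→City (9); capacity 2 + 9 = 11.
Cut capacity 14 exceeds the max flow 11, so it is not minimum.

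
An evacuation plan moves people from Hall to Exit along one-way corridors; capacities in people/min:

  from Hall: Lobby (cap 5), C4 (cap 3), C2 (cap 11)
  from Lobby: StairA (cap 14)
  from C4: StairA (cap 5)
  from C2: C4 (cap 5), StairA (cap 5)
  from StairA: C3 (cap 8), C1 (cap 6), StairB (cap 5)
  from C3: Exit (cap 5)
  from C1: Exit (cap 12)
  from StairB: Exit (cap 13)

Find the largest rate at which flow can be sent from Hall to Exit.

15

Augment Hall→Lobby→StairA→C3→Exit: bottleneck 5, flow now 5.
Augment Hall→C4→StairA→C1→Exit: bottleneck 3, flow now 8.
Augment Hall→C2→StairA→C1→Exit: bottleneck 3, flow now 11.
Augment Hall→C2→StairA→StairB→Exit: bottleneck 2, flow now 13.
Augment Hall→C2→C4→StairA→StairB→Exit: bottleneck 2, flow now 15.
No augmenting path remains; maximum flow = 15.
In the residual graph, reachable from Hall: {Hall, C4, C2}.
Min-cut edges: Hall→Lobby (5), C4→StairA (5), C2→StairA (5); capacity 5 + 5 + 5 = 15.
This cut is saturated, so no flow can exceed 15.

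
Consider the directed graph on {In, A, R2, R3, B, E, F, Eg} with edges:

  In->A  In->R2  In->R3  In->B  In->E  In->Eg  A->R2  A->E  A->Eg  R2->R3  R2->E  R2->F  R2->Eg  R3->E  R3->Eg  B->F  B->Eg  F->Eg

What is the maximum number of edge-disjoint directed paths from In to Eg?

5

Assign every edge capacity 1; by Menger, the answer equals the max flow.
Path In→Eg (+1); total 1.
Path In→A→Eg (+1); total 2.
Path In→R2→Eg (+1); total 3.
Path In→R3→Eg (+1); total 4.
Path In→B→Eg (+1); total 5.
No residual In→Eg path; max flow = 5.
Certifying cut of size 5: {In→A, In→B, In→Eg, In→R2, In→R3}.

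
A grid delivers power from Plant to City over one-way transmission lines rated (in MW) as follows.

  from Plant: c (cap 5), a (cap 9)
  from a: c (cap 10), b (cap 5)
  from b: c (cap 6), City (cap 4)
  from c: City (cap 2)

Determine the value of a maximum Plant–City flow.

Augment Plant→c→City: bottleneck 2, flow now 2.
Augment Plant→a→b→City: bottleneck 4, flow now 6.
No augmenting path remains; maximum flow = 6.
In the residual graph, reachable from Plant: {Plant, a, b, c}.
Min-cut edges: b→City (4), c→City (2); capacity 4 + 2 = 6.
This cut is saturated, so no flow can exceed 6.

6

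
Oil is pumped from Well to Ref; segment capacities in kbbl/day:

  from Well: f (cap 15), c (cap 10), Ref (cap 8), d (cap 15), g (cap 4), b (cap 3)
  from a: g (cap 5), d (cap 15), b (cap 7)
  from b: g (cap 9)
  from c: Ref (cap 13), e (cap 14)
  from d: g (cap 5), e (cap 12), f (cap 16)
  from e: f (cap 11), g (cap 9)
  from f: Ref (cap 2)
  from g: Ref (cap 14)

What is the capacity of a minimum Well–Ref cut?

Augment Well→Ref: bottleneck 8, flow now 8.
Augment Well→c→Ref: bottleneck 10, flow now 18.
Augment Well→f→Ref: bottleneck 2, flow now 20.
Augment Well→g→Ref: bottleneck 4, flow now 24.
Augment Well→b→g→Ref: bottleneck 3, flow now 27.
Augment Well→d→g→Ref: bottleneck 5, flow now 32.
Augment Well→d→e→g→Ref: bottleneck 2, flow now 34.
No augmenting path remains; maximum flow = 34.
By max-flow min-cut, the minimum cut capacity equals the max flow.
In the residual graph, reachable from Well: {Well, b, d, e, f, g}.
Min-cut edges: Well→c (10), Well→Ref (8), f→Ref (2), g→Ref (14); capacity 10 + 8 + 2 + 14 = 34.

34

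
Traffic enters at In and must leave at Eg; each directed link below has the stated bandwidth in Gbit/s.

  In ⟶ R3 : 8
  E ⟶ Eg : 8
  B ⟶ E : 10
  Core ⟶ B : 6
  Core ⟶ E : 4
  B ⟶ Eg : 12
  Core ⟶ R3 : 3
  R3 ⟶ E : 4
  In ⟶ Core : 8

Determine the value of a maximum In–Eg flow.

Augment In→Core→B→Eg: bottleneck 6, flow now 6.
Augment In→Core→E→Eg: bottleneck 2, flow now 8.
Augment In→R3→E→Eg: bottleneck 4, flow now 12.
No augmenting path remains; maximum flow = 12.
In the residual graph, reachable from In: {In, R3}.
Min-cut edges: In→Core (8), R3→E (4); capacity 8 + 4 = 12.
This cut is saturated, so no flow can exceed 12.

12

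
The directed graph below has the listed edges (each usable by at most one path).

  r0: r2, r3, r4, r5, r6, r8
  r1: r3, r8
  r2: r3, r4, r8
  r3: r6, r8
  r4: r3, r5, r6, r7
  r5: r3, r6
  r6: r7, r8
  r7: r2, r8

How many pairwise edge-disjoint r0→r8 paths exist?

5

Assign every edge capacity 1; by Menger, the answer equals the max flow.
Path r0→r8 (+1); total 1.
Path r0→r2→r8 (+1); total 2.
Path r0→r3→r8 (+1); total 3.
Path r0→r6→r8 (+1); total 4.
Path r0→r4→r7→r8 (+1); total 5.
No residual r0→r8 path; max flow = 5.
Certifying cut of size 5: {r0→r8, r2→r8, r3→r8, r6→r8, r7→r8}.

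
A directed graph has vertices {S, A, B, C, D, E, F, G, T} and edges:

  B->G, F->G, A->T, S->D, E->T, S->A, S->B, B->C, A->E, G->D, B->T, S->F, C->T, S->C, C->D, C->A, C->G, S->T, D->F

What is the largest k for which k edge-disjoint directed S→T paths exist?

Assign every edge capacity 1; by Menger, the answer equals the max flow.
Path S→T (+1); total 1.
Path S→A→T (+1); total 2.
Path S→B→T (+1); total 3.
Path S→C→T (+1); total 4.
No residual S→T path; max flow = 4.
Certifying cut of size 4: {S→A, S→B, S→C, S→T}.

4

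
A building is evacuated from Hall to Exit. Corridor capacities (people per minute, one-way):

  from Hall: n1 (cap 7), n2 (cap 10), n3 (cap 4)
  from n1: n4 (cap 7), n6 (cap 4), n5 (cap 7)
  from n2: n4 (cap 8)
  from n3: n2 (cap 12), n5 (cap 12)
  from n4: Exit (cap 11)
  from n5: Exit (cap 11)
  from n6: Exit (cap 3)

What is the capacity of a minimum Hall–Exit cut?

19

Augment Hall→n1→n4→Exit: bottleneck 7, flow now 7.
Augment Hall→n2→n4→Exit: bottleneck 4, flow now 11.
Augment Hall→n3→n5→Exit: bottleneck 4, flow now 15.
Augment Hall→n2→n4→n1→n5→Exit: bottleneck 4, flow now 19. (uses reverse residual edge)
No augmenting path remains; maximum flow = 19.
By max-flow min-cut, the minimum cut capacity equals the max flow.
In the residual graph, reachable from Hall: {Hall, n2}.
Min-cut edges: Hall→n1 (7), Hall→n3 (4), n2→n4 (8); capacity 7 + 4 + 8 = 19.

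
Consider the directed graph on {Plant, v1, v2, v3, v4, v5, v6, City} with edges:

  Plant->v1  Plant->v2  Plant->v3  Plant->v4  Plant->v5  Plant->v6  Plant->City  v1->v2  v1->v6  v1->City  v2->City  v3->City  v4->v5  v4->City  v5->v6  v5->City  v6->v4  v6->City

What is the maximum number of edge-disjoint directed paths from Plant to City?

7

Assign every edge capacity 1; by Menger, the answer equals the max flow.
Path Plant→City (+1); total 1.
Path Plant→v1→City (+1); total 2.
Path Plant→v2→City (+1); total 3.
Path Plant→v3→City (+1); total 4.
Path Plant→v4→City (+1); total 5.
Path Plant→v5→City (+1); total 6.
Path Plant→v6→City (+1); total 7.
No residual Plant→City path; max flow = 7.
Certifying cut of size 7: {Plant→City, Plant→v1, Plant→v2, Plant→v3, Plant→v4, Plant→v5, Plant→v6}.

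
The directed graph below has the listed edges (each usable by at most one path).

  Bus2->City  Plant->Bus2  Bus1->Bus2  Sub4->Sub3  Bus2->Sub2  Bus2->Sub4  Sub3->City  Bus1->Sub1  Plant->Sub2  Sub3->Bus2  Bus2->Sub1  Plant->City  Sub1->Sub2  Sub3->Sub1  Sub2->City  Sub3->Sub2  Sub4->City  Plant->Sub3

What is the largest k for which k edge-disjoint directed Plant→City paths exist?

4

Assign every edge capacity 1; by Menger, the answer equals the max flow.
Path Plant→City (+1); total 1.
Path Plant→Sub3→City (+1); total 2.
Path Plant→Bus2→City (+1); total 3.
Path Plant→Sub2→City (+1); total 4.
No residual Plant→City path; max flow = 4.
Certifying cut of size 4: {Plant→Bus2, Plant→City, Plant→Sub2, Plant→Sub3}.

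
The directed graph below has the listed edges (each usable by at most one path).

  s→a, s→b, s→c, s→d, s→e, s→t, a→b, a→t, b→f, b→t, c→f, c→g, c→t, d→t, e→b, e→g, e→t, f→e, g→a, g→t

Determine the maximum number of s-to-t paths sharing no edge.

6

Assign every edge capacity 1; by Menger, the answer equals the max flow.
Path s→t (+1); total 1.
Path s→a→t (+1); total 2.
Path s→b→t (+1); total 3.
Path s→c→t (+1); total 4.
Path s→d→t (+1); total 5.
Path s→e→t (+1); total 6.
No residual s→t path; max flow = 6.
Certifying cut of size 6: {s→a, s→b, s→c, s→d, s→e, s→t}.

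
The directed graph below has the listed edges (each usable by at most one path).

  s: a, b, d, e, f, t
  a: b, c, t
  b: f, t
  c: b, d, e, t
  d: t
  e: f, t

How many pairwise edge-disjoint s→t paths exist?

Assign every edge capacity 1; by Menger, the answer equals the max flow.
Path s→t (+1); total 1.
Path s→a→t (+1); total 2.
Path s→b→t (+1); total 3.
Path s→d→t (+1); total 4.
Path s→e→t (+1); total 5.
No residual s→t path; max flow = 5.
Certifying cut of size 5: {s→a, s→b, s→d, s→e, s→t}.

5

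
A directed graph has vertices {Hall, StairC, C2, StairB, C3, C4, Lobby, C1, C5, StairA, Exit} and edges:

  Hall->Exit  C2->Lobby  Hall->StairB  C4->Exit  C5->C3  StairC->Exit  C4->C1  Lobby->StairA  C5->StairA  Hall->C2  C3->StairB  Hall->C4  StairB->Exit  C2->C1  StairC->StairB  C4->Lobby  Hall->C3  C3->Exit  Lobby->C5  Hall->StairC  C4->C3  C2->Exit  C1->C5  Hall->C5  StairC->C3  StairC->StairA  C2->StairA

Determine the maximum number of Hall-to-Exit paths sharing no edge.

Assign every edge capacity 1; by Menger, the answer equals the max flow.
Path Hall→Exit (+1); total 1.
Path Hall→StairC→Exit (+1); total 2.
Path Hall→C2→Exit (+1); total 3.
Path Hall→StairB→Exit (+1); total 4.
Path Hall→C3→Exit (+1); total 5.
Path Hall→C4→Exit (+1); total 6.
No residual Hall→Exit path; max flow = 6.
Certifying cut of size 6: {C3→Exit, Hall→C2, Hall→C4, Hall→Exit, Hall→StairC, StairB→Exit}.

6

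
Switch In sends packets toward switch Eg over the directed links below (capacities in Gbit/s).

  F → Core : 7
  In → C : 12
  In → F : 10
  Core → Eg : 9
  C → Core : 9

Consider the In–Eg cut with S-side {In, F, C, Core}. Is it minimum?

Yes — it is a minimum cut (capacity 9).

Given cut capacity: 9 = 9.
Augment In→F→Core→Eg: bottleneck 7, flow now 7.
Augment In→C→Core→Eg: bottleneck 2, flow now 9.
No augmenting path remains; maximum flow = 9.
Cut capacity 9 equals the max flow, so it is a minimum cut.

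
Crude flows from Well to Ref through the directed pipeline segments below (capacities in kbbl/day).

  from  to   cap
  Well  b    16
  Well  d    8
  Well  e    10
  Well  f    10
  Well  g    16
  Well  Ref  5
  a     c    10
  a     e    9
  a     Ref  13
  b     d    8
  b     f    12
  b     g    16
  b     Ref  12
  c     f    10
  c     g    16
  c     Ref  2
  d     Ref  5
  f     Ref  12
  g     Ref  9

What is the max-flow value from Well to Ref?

Augment Well→Ref: bottleneck 5, flow now 5.
Augment Well→b→Ref: bottleneck 12, flow now 17.
Augment Well→d→Ref: bottleneck 5, flow now 22.
Augment Well→f→Ref: bottleneck 10, flow now 32.
Augment Well→g→Ref: bottleneck 9, flow now 41.
Augment Well→b→f→Ref: bottleneck 2, flow now 43.
No augmenting path remains; maximum flow = 43.
In the residual graph, reachable from Well: {Well, b, d, e, f, g}.
Min-cut edges: Well→Ref (5), b→Ref (12), d→Ref (5), f→Ref (12), g→Ref (9); capacity 5 + 12 + 5 + 12 + 9 = 43.
This cut is saturated, so no flow can exceed 43.

43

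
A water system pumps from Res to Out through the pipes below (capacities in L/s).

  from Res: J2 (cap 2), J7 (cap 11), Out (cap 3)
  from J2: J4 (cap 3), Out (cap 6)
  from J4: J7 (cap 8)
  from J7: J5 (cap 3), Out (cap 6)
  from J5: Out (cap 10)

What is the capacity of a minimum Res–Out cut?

Augment Res→Out: bottleneck 3, flow now 3.
Augment Res→J2→Out: bottleneck 2, flow now 5.
Augment Res→J7→Out: bottleneck 6, flow now 11.
Augment Res→J7→J5→Out: bottleneck 3, flow now 14.
No augmenting path remains; maximum flow = 14.
By max-flow min-cut, the minimum cut capacity equals the max flow.
In the residual graph, reachable from Res: {Res, J7}.
Min-cut edges: Res→J2 (2), Res→Out (3), J7→J5 (3), J7→Out (6); capacity 2 + 3 + 3 + 6 = 14.

14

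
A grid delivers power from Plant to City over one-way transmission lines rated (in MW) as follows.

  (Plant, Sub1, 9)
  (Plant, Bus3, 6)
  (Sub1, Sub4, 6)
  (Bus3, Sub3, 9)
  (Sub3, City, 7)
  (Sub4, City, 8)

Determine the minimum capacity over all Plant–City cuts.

12

Augment Plant→Sub1→Sub4→City: bottleneck 6, flow now 6.
Augment Plant→Bus3→Sub3→City: bottleneck 6, flow now 12.
No augmenting path remains; maximum flow = 12.
By max-flow min-cut, the minimum cut capacity equals the max flow.
In the residual graph, reachable from Plant: {Plant, Sub1}.
Min-cut edges: Plant→Bus3 (6), Sub1→Sub4 (6); capacity 6 + 6 = 12.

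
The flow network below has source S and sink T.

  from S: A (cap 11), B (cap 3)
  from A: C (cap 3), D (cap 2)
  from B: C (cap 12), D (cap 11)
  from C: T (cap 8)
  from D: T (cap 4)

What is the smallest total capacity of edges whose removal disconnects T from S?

Augment S→A→C→T: bottleneck 3, flow now 3.
Augment S→A→D→T: bottleneck 2, flow now 5.
Augment S→B→C→T: bottleneck 3, flow now 8.
No augmenting path remains; maximum flow = 8.
By max-flow min-cut, the minimum cut capacity equals the max flow.
In the residual graph, reachable from S: {S, A}.
Min-cut edges: S→B (3), A→C (3), A→D (2); capacity 3 + 3 + 2 = 8.

8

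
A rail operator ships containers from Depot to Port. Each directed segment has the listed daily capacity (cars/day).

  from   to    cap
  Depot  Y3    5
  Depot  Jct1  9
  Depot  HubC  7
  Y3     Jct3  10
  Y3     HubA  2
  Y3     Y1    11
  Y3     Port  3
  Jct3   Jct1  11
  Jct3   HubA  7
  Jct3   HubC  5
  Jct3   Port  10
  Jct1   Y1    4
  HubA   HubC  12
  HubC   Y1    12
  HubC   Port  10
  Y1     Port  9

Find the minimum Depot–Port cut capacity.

16

Augment Depot→Y3→Port: bottleneck 3, flow now 3.
Augment Depot→HubC→Port: bottleneck 7, flow now 10.
Augment Depot→Y3→Jct3→Port: bottleneck 2, flow now 12.
Augment Depot→Jct1→Y1→Port: bottleneck 4, flow now 16.
No augmenting path remains; maximum flow = 16.
By max-flow min-cut, the minimum cut capacity equals the max flow.
In the residual graph, reachable from Depot: {Depot, Jct1}.
Min-cut edges: Depot→Y3 (5), Depot→HubC (7), Jct1→Y1 (4); capacity 5 + 7 + 4 = 16.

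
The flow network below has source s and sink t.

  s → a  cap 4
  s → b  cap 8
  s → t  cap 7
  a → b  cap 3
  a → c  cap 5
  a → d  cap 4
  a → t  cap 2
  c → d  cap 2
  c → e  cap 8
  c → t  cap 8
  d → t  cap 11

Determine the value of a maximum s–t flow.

Augment s→t: bottleneck 7, flow now 7.
Augment s→a→t: bottleneck 2, flow now 9.
Augment s→a→c→t: bottleneck 2, flow now 11.
No augmenting path remains; maximum flow = 11.
In the residual graph, reachable from s: {s, b}.
Min-cut edges: s→a (4), s→t (7); capacity 4 + 7 = 11.
This cut is saturated, so no flow can exceed 11.

11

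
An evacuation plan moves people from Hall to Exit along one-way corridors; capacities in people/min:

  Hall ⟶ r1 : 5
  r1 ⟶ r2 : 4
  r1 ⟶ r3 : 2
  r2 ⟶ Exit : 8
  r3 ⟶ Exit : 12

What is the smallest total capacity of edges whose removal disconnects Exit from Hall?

5

Augment Hall→r1→r2→Exit: bottleneck 4, flow now 4.
Augment Hall→r1→r3→Exit: bottleneck 1, flow now 5.
No augmenting path remains; maximum flow = 5.
By max-flow min-cut, the minimum cut capacity equals the max flow.
In the residual graph, reachable from Hall: {Hall}.
Min-cut edges: Hall→r1 (5); capacity 5 = 5.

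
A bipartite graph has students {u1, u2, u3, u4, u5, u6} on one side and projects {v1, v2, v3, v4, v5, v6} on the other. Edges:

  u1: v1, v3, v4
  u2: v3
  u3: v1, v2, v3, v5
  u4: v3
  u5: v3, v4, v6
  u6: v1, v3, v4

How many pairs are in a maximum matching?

5

Unit-capacity flow: source→left, listed edges, right→sink; max matching = max flow.
Augmenting path u1→v1 (+1); matched 1.
Augmenting path u2→v3 (+1); matched 2.
Augmenting path u3→v2 (+1); matched 3.
Augmenting path u5→v4 (+1); matched 4.
Augmenting path u6→v4→u5→v6 (+1); matched 5.
No augmenting path remains; maximum matching = 5.
König certificate: {u1, u3, u5, u6, v3} is a vertex cover of size 5 (every listed pair touches it), so no matching can be larger.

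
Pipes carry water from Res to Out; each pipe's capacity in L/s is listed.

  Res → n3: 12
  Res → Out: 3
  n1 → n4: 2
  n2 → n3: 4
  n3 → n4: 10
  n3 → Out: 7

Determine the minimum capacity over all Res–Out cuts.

10

Augment Res→Out: bottleneck 3, flow now 3.
Augment Res→n3→Out: bottleneck 7, flow now 10.
No augmenting path remains; maximum flow = 10.
By max-flow min-cut, the minimum cut capacity equals the max flow.
In the residual graph, reachable from Res: {Res, n3, n4}.
Min-cut edges: Res→Out (3), n3→Out (7); capacity 3 + 7 = 10.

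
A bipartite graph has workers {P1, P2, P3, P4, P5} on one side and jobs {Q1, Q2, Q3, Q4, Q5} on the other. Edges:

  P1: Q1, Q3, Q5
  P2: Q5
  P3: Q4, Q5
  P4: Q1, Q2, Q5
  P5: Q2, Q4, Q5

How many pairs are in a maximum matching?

Unit-capacity flow: source→left, listed edges, right→sink; max matching = max flow.
Augmenting path P1→Q1 (+1); matched 1.
Augmenting path P2→Q5 (+1); matched 2.
Augmenting path P3→Q4 (+1); matched 3.
Augmenting path P4→Q2 (+1); matched 4.
Augmenting path P5→Q2→P4→Q1→P1→Q3 (+1); matched 5.
No augmenting path remains; maximum matching = 5.
König certificate: {P1, P2, P3, P4, P5} is a vertex cover of size 5 (every listed pair touches it), so no matching can be larger.

5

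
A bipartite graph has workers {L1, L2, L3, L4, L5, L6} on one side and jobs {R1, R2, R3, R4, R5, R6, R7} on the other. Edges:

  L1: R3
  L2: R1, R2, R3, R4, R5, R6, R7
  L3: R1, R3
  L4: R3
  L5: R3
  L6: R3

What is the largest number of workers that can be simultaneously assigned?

Unit-capacity flow: source→left, listed edges, right→sink; max matching = max flow.
Augmenting path L1→R3 (+1); matched 1.
Augmenting path L2→R1 (+1); matched 2.
Augmenting path L3→R1→L2→R2 (+1); matched 3.
No augmenting path remains; maximum matching = 3.
König certificate: {L2, L3, R3} is a vertex cover of size 3 (every listed pair touches it), so no matching can be larger.

3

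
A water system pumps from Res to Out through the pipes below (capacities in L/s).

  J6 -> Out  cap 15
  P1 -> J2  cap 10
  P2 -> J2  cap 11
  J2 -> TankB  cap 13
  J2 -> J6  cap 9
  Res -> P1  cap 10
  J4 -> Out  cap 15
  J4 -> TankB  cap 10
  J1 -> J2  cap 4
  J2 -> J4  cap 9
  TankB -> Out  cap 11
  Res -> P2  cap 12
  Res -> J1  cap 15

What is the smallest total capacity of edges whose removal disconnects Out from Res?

Augment Res→P1→J2→J4→Out: bottleneck 9, flow now 9.
Augment Res→P1→J2→TankB→Out: bottleneck 1, flow now 10.
Augment Res→J1→J2→TankB→Out: bottleneck 4, flow now 14.
Augment Res→P2→J2→TankB→Out: bottleneck 6, flow now 20.
Augment Res→P2→J2→J6→Out: bottleneck 5, flow now 25.
No augmenting path remains; maximum flow = 25.
By max-flow min-cut, the minimum cut capacity equals the max flow.
In the residual graph, reachable from Res: {Res, J1, P2}.
Min-cut edges: Res→P1 (10), J1→J2 (4), P2→J2 (11); capacity 10 + 4 + 11 = 25.

25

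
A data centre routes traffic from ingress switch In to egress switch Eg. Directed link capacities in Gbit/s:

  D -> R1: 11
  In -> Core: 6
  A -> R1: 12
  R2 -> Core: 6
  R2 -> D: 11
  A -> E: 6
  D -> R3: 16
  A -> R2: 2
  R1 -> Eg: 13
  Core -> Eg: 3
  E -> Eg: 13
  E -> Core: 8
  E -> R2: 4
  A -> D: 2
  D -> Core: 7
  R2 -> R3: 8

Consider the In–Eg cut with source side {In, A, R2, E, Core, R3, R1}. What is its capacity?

Edges leaving {In, A, R2, E, Core, R3, R1}: A→D (2), R2→D (11), E→Eg (13), Core→Eg (3), R1→Eg (13).
Cut capacity = 2 + 11 + 13 + 3 + 13 = 42.

42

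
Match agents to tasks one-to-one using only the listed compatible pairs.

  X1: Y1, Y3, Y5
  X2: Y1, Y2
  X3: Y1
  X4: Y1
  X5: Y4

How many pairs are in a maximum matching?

Unit-capacity flow: source→left, listed edges, right→sink; max matching = max flow.
Augmenting path X1→Y1 (+1); matched 1.
Augmenting path X2→Y2 (+1); matched 2.
Augmenting path X5→Y4 (+1); matched 3.
Augmenting path X3→Y1→X1→Y3 (+1); matched 4.
No augmenting path remains; maximum matching = 4.
König certificate: {X1, X2, X5, Y1} is a vertex cover of size 4 (every listed pair touches it), so no matching can be larger.

4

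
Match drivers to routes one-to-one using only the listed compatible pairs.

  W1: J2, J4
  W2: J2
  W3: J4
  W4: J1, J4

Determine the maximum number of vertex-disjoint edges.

Unit-capacity flow: source→left, listed edges, right→sink; max matching = max flow.
Augmenting path W1→J2 (+1); matched 1.
Augmenting path W3→J4 (+1); matched 2.
Augmenting path W4→J1 (+1); matched 3.
No augmenting path remains; maximum matching = 3.
König certificate: {W4, J2, J4} is a vertex cover of size 3 (every listed pair touches it), so no matching can be larger.

3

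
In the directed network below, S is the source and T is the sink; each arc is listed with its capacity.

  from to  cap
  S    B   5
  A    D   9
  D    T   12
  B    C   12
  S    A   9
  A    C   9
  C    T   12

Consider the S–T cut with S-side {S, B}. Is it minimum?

No — its capacity is 21, but the minimum cut has capacity 14.

Given cut capacity: 9 + 12 = 21.
Augment S→A→C→T: bottleneck 9, flow now 9.
Augment S→B→C→T: bottleneck 3, flow now 12.
Augment S→B→C→A→D→T: bottleneck 2, flow now 14. (uses reverse residual edge)
No augmenting path remains; maximum flow = 14.
In the residual graph, reachable from S: {S}.
Min-cut edges: S→A (9), S→B (5); capacity 9 + 5 = 14.
Cut capacity 21 exceeds the max flow 14, so it is not minimum.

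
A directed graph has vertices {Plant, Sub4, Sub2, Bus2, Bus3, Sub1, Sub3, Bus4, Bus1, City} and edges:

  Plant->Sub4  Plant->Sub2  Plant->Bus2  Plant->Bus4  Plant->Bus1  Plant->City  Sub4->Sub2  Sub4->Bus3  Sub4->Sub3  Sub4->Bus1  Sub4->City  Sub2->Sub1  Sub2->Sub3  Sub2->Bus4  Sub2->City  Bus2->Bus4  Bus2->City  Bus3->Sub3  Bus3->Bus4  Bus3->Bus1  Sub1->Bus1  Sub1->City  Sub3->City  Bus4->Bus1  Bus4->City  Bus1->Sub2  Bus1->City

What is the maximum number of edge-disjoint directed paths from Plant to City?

Assign every edge capacity 1; by Menger, the answer equals the max flow.
Path Plant→City (+1); total 1.
Path Plant→Sub4→City (+1); total 2.
Path Plant→Sub2→City (+1); total 3.
Path Plant→Bus2→City (+1); total 4.
Path Plant→Bus4→City (+1); total 5.
Path Plant→Bus1→City (+1); total 6.
No residual Plant→City path; max flow = 6.
Certifying cut of size 6: {Plant→Bus1, Plant→Bus2, Plant→Bus4, Plant→City, Plant→Sub2, Plant→Sub4}.

6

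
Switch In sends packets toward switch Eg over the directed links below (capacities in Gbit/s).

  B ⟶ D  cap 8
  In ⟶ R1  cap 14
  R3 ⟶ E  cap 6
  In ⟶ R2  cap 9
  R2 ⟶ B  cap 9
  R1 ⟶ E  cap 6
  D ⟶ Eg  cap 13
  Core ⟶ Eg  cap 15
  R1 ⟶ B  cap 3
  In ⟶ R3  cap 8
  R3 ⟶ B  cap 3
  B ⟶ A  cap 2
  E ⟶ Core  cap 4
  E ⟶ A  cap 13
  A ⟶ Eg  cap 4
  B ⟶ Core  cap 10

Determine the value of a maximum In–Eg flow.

23

Augment In→R2→B→Core→Eg: bottleneck 9, flow now 9.
Augment In→R3→B→Core→Eg: bottleneck 1, flow now 10.
Augment In→R3→B→A→Eg: bottleneck 2, flow now 12.
Augment In→R3→E→Core→Eg: bottleneck 4, flow now 16.
Augment In→R3→E→A→Eg: bottleneck 1, flow now 17.
Augment In→R1→B→D→Eg: bottleneck 3, flow now 20.
Augment In→R1→E→A→Eg: bottleneck 1, flow now 21.
Augment In→R1→E→A→B→D→Eg: bottleneck 2, flow now 23. (uses reverse residual edge)
No augmenting path remains; maximum flow = 23.
In the residual graph, reachable from In: {In, R3, R1, E, A}.
Min-cut edges: In→R2 (9), R3→B (3), R1→B (3), E→Core (4), A→Eg (4); capacity 9 + 3 + 3 + 4 + 4 = 23.
This cut is saturated, so no flow can exceed 23.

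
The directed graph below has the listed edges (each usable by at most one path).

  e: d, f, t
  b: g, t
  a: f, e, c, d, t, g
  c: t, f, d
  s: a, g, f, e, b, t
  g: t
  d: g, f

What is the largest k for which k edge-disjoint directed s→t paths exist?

5

Assign every edge capacity 1; by Menger, the answer equals the max flow.
Path s→t (+1); total 1.
Path s→a→t (+1); total 2.
Path s→b→t (+1); total 3.
Path s→e→t (+1); total 4.
Path s→g→t (+1); total 5.
No residual s→t path; max flow = 5.
Certifying cut of size 5: {s→a, s→b, s→e, s→g, s→t}.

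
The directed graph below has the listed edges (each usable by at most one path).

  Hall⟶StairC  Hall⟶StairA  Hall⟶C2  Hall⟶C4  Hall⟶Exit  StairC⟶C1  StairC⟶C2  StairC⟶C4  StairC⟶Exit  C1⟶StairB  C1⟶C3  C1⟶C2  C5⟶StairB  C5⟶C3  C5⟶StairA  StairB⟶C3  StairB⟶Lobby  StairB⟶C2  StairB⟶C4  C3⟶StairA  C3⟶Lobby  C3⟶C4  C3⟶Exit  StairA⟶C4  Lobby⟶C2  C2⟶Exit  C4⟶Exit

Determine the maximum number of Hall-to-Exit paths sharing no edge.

4

Assign every edge capacity 1; by Menger, the answer equals the max flow.
Path Hall→Exit (+1); total 1.
Path Hall→StairC→Exit (+1); total 2.
Path Hall→C2→Exit (+1); total 3.
Path Hall→C4→Exit (+1); total 4.
No residual Hall→Exit path; max flow = 4.
Certifying cut of size 4: {C4→Exit, Hall→C2, Hall→Exit, Hall→StairC}.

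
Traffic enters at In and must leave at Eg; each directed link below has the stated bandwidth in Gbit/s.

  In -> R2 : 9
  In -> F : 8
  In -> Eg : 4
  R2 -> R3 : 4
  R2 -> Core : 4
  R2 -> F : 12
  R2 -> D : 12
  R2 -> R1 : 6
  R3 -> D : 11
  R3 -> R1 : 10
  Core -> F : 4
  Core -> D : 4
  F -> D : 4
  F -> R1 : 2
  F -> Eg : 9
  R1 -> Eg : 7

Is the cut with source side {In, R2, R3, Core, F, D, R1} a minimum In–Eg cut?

Given cut capacity: 4 + 9 + 7 = 20.
Augment In→Eg: bottleneck 4, flow now 4.
Augment In→F→Eg: bottleneck 8, flow now 12.
Augment In→R2→F→Eg: bottleneck 1, flow now 13.
Augment In→R2→R1→Eg: bottleneck 6, flow now 19.
Augment In→R2→R3→R1→Eg: bottleneck 1, flow now 20.
No augmenting path remains; maximum flow = 20.
Cut capacity 20 equals the max flow, so it is a minimum cut.

Yes — it is a minimum cut (capacity 20).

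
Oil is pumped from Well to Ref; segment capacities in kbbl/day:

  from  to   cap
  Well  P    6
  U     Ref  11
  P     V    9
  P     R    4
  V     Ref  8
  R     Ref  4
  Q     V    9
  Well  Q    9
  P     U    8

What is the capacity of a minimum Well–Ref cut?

Augment Well→P→R→Ref: bottleneck 4, flow now 4.
Augment Well→P→U→Ref: bottleneck 2, flow now 6.
Augment Well→Q→V→Ref: bottleneck 8, flow now 14.
No augmenting path remains; maximum flow = 14.
By max-flow min-cut, the minimum cut capacity equals the max flow.
In the residual graph, reachable from Well: {Well, Q, V}.
Min-cut edges: Well→P (6), V→Ref (8); capacity 6 + 8 = 14.

14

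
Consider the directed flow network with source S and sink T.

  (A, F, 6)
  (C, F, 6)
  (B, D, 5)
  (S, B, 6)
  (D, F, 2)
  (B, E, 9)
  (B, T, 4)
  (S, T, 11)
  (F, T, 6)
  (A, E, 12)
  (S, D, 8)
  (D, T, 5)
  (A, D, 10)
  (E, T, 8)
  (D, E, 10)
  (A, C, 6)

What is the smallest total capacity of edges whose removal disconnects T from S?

Augment S→T: bottleneck 11, flow now 11.
Augment S→B→T: bottleneck 4, flow now 15.
Augment S→D→T: bottleneck 5, flow now 20.
Augment S→B→E→T: bottleneck 2, flow now 22.
Augment S→D→E→T: bottleneck 3, flow now 25.
No augmenting path remains; maximum flow = 25.
By max-flow min-cut, the minimum cut capacity equals the max flow.
In the residual graph, reachable from S: {S}.
Min-cut edges: S→B (6), S→D (8), S→T (11); capacity 6 + 8 + 11 = 25.

25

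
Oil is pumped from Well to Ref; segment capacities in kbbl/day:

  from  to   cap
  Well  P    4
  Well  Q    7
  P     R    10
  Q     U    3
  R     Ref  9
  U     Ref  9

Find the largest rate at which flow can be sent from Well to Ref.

Augment Well→P→R→Ref: bottleneck 4, flow now 4.
Augment Well→Q→U→Ref: bottleneck 3, flow now 7.
No augmenting path remains; maximum flow = 7.
In the residual graph, reachable from Well: {Well, Q}.
Min-cut edges: Well→P (4), Q→U (3); capacity 4 + 3 = 7.
This cut is saturated, so no flow can exceed 7.

7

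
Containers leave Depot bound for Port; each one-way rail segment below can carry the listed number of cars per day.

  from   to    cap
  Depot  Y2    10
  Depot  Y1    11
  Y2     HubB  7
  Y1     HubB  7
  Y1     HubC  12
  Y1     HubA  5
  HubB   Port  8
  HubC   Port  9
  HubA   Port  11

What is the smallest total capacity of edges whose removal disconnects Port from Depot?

18

Augment Depot→Y2→HubB→Port: bottleneck 7, flow now 7.
Augment Depot→Y1→HubB→Port: bottleneck 1, flow now 8.
Augment Depot→Y1→HubC→Port: bottleneck 9, flow now 17.
Augment Depot→Y1→HubA→Port: bottleneck 1, flow now 18.
No augmenting path remains; maximum flow = 18.
By max-flow min-cut, the minimum cut capacity equals the max flow.
In the residual graph, reachable from Depot: {Depot, Y2}.
Min-cut edges: Depot→Y1 (11), Y2→HubB (7); capacity 11 + 7 = 18.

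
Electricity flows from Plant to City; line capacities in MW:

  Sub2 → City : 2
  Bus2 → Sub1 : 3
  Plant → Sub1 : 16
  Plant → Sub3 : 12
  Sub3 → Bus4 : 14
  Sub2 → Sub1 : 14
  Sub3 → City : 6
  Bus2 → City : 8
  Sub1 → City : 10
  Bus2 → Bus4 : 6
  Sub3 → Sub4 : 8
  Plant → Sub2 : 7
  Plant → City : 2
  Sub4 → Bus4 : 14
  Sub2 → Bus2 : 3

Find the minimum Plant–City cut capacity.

23

Augment Plant→City: bottleneck 2, flow now 2.
Augment Plant→Sub2→City: bottleneck 2, flow now 4.
Augment Plant→Sub3→City: bottleneck 6, flow now 10.
Augment Plant→Sub1→City: bottleneck 10, flow now 20.
Augment Plant→Sub2→Bus2→City: bottleneck 3, flow now 23.
No augmenting path remains; maximum flow = 23.
By max-flow min-cut, the minimum cut capacity equals the max flow.
In the residual graph, reachable from Plant: {Plant, Sub2, Sub3, Sub4, Bus4, Sub1}.
Min-cut edges: Plant→City (2), Sub2→Bus2 (3), Sub2→City (2), Sub3→City (6), Sub1→City (10); capacity 2 + 3 + 2 + 6 + 10 = 23.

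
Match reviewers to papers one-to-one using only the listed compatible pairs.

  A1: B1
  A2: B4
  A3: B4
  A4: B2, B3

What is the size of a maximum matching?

3

Unit-capacity flow: source→left, listed edges, right→sink; max matching = max flow.
Augmenting path A1→B1 (+1); matched 1.
Augmenting path A2→B4 (+1); matched 2.
Augmenting path A4→B2 (+1); matched 3.
No augmenting path remains; maximum matching = 3.
König certificate: {A1, A4, B4} is a vertex cover of size 3 (every listed pair touches it), so no matching can be larger.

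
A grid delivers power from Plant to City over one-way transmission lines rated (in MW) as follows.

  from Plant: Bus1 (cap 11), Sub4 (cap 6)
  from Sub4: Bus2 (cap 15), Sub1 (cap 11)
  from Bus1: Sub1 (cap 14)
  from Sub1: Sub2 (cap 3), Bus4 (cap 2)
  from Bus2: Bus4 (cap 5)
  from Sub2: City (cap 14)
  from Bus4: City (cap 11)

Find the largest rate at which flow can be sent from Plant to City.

10

Augment Plant→Sub4→Sub1→Sub2→City: bottleneck 3, flow now 3.
Augment Plant→Sub4→Sub1→Bus4→City: bottleneck 2, flow now 5.
Augment Plant→Sub4→Bus2→Bus4→City: bottleneck 1, flow now 6.
Augment Plant→Bus1→Sub1→Sub4→Bus2→Bus4→City: bottleneck 4, flow now 10. (uses reverse residual edge)
No augmenting path remains; maximum flow = 10.
In the residual graph, reachable from Plant: {Plant, Sub4, Bus1, Sub1, Bus2}.
Min-cut edges: Sub1→Sub2 (3), Sub1→Bus4 (2), Bus2→Bus4 (5); capacity 3 + 2 + 5 = 10.
This cut is saturated, so no flow can exceed 10.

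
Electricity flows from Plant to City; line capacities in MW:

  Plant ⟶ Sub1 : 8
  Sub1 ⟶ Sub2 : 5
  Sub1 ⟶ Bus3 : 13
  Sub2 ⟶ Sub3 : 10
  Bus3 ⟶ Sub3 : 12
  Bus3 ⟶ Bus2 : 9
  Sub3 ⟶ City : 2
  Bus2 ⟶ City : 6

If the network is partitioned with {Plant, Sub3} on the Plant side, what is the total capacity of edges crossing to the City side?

Edges leaving {Plant, Sub3}: Plant→Sub1 (8), Sub3→City (2).
Cut capacity = 8 + 2 = 10.

10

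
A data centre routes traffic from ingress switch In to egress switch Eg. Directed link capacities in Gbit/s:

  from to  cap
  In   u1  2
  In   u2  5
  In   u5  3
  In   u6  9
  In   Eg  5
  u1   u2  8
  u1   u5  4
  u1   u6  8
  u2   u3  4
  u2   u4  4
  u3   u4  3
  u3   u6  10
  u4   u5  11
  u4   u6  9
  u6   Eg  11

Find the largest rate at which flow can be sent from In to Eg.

Augment In→Eg: bottleneck 5, flow now 5.
Augment In→u6→Eg: bottleneck 9, flow now 14.
Augment In→u1→u6→Eg: bottleneck 2, flow now 16.
No augmenting path remains; maximum flow = 16.
In the residual graph, reachable from In: {In, u1, u2, u3, u4, u5, u6}.
Min-cut edges: In→Eg (5), u6→Eg (11); capacity 5 + 11 = 16.
This cut is saturated, so no flow can exceed 16.

16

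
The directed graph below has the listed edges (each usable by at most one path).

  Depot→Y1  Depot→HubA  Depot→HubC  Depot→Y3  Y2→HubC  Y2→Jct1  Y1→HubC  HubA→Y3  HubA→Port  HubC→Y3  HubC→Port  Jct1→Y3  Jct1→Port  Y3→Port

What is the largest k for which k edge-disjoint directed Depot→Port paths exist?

3

Assign every edge capacity 1; by Menger, the answer equals the max flow.
Path Depot→HubA→Port (+1); total 1.
Path Depot→HubC→Port (+1); total 2.
Path Depot→Y3→Port (+1); total 3.
No residual Depot→Port path; max flow = 3.
Certifying cut of size 3: {Depot→HubA, HubC→Port, Y3→Port}.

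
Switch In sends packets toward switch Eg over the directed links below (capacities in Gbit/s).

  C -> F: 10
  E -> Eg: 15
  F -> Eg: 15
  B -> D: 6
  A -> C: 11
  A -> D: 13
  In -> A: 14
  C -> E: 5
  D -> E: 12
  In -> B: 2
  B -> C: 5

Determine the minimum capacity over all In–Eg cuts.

16

Augment In→A→C→E→Eg: bottleneck 5, flow now 5.
Augment In→A→C→F→Eg: bottleneck 6, flow now 11.
Augment In→A→D→E→Eg: bottleneck 3, flow now 14.
Augment In→B→C→F→Eg: bottleneck 2, flow now 16.
No augmenting path remains; maximum flow = 16.
By max-flow min-cut, the minimum cut capacity equals the max flow.
In the residual graph, reachable from In: {In}.
Min-cut edges: In→A (14), In→B (2); capacity 14 + 2 = 16.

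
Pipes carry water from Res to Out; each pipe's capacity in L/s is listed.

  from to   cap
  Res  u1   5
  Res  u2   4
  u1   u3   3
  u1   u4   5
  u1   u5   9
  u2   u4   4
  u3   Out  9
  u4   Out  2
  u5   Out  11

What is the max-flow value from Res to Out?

7

Augment Res→u1→u3→Out: bottleneck 3, flow now 3.
Augment Res→u1→u4→Out: bottleneck 2, flow now 5.
Augment Res→u2→u4→u1→u5→Out: bottleneck 2, flow now 7. (uses reverse residual edge)
No augmenting path remains; maximum flow = 7.
In the residual graph, reachable from Res: {Res, u2, u4}.
Min-cut edges: Res→u1 (5), u4→Out (2); capacity 5 + 2 = 7.
This cut is saturated, so no flow can exceed 7.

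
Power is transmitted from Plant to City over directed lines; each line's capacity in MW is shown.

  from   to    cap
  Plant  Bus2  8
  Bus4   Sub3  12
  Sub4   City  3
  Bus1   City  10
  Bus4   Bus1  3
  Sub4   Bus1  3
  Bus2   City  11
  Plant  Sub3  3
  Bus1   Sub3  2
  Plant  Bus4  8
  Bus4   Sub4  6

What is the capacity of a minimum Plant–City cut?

Augment Plant→Bus2→City: bottleneck 8, flow now 8.
Augment Plant→Bus4→Sub4→City: bottleneck 3, flow now 11.
Augment Plant→Bus4→Bus1→City: bottleneck 3, flow now 14.
Augment Plant→Bus4→Sub4→Bus1→City: bottleneck 2, flow now 16.
No augmenting path remains; maximum flow = 16.
By max-flow min-cut, the minimum cut capacity equals the max flow.
In the residual graph, reachable from Plant: {Plant, Sub3}.
Min-cut edges: Plant→Bus4 (8), Plant→Bus2 (8); capacity 8 + 8 = 16.

16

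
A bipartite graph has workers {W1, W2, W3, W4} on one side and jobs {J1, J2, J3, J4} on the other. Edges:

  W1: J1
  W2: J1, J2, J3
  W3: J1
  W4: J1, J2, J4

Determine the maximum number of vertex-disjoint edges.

Unit-capacity flow: source→left, listed edges, right→sink; max matching = max flow.
Augmenting path W1→J1 (+1); matched 1.
Augmenting path W2→J2 (+1); matched 2.
Augmenting path W4→J4 (+1); matched 3.
No augmenting path remains; maximum matching = 3.
König certificate: {W2, W4, J1} is a vertex cover of size 3 (every listed pair touches it), so no matching can be larger.

3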